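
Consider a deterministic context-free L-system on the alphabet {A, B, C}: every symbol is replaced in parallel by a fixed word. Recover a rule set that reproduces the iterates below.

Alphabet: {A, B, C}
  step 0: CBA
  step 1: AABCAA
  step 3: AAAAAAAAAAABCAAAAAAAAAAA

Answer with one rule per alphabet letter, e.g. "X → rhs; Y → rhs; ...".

A->AA, B->ABC, C->A

  step 0 ⇒ step 1: CBA ⇒ A·ABC·AA
    A ↦ AA
    B ↦ ABC
    C ↦ A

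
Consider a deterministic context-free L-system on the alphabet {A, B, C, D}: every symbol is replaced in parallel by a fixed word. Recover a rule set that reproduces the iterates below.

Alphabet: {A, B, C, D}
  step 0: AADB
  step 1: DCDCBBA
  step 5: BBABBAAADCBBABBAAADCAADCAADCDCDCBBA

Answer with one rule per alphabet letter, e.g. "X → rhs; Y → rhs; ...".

  step 0 ⇒ step 1: AADB ⇒ DC·DC·BB·A
    A ↦ DC
    B ↦ A
    D ↦ BB
    C ↦ A  (constrained at step 1)

A->DC, B->A, C->A, D->BB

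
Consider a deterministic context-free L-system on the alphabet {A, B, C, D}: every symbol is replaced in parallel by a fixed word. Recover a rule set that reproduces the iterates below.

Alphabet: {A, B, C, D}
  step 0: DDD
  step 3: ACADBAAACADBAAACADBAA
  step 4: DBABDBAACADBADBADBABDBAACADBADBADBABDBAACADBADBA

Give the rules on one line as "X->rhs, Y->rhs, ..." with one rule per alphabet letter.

  step 3 ⇒ step 4: ACADBAAACADBAAACADBAA ⇒ DBA·B·DBA·AC·A·DBA·DBA·DBA·B·DBA·AC·A·DBA·DBA·DBA·B·DBA·AC·A·DBA·DBA
    A ↦ DBA
    B ↦ A
    C ↦ B
    D ↦ AC

A->DBA, B->A, C->B, D->AC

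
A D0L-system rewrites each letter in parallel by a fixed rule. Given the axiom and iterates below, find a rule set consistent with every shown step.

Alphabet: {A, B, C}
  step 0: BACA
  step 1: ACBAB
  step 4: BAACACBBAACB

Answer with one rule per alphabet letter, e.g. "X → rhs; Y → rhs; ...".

A->B, B->AC, C->A

  step 0 ⇒ step 1: BACA ⇒ AC·B·A·B
    A ↦ B
    B ↦ AC
    C ↦ A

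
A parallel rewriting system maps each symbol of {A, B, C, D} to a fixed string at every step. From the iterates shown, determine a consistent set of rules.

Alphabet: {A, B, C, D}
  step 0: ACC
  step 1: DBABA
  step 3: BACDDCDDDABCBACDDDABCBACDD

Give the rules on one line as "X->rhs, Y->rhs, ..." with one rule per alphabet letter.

A->D, B->ABC, C->BA, D->CDD

  step 0 ⇒ step 1: ACC ⇒ D·BA·BA
    A ↦ D
    C ↦ BA
    B ↦ ABC  (constrained at step 1)
    D ↦ CDD  (constrained at step 1)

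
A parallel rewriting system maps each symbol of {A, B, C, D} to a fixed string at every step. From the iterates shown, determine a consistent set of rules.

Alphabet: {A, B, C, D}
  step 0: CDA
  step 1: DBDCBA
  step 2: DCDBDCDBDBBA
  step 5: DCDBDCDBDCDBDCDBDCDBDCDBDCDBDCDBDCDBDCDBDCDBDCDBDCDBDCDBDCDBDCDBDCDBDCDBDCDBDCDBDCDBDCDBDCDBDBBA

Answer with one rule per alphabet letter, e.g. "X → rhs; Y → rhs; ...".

A->BA, B->DB, C->DB, D->DC

  step 1 ⇒ step 2: DBDCBA ⇒ DC·DB·DC·DB·DB·BA
    A ↦ BA
    B ↦ DB
    C ↦ DB
    D ↦ DC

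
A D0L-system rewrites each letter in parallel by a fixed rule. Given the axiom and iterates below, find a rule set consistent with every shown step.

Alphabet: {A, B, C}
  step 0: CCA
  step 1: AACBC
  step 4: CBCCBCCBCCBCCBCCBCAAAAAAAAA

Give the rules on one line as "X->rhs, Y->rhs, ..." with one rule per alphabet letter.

  step 0 ⇒ step 1: CCA ⇒ A·A·CBC
    A ↦ CBC
    C ↦ A
    B ↦ A  (constrained at step 1)

A->CBC, B->A, C->A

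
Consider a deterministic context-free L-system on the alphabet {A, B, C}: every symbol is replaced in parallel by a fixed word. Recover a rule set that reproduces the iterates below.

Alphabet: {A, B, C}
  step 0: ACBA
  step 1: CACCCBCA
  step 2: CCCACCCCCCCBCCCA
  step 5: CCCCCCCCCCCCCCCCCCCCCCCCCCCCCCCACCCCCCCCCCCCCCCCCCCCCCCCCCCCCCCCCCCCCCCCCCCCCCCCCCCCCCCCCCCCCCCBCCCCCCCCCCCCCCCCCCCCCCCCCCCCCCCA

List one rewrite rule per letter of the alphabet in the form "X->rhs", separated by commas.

A->CA, B->CB, C->CC

  step 1 ⇒ step 2: CACCCBCA ⇒ CC·CA·CC·CC·CC·CB·CC·CA
    A ↦ CA
    B ↦ CB
    C ↦ CC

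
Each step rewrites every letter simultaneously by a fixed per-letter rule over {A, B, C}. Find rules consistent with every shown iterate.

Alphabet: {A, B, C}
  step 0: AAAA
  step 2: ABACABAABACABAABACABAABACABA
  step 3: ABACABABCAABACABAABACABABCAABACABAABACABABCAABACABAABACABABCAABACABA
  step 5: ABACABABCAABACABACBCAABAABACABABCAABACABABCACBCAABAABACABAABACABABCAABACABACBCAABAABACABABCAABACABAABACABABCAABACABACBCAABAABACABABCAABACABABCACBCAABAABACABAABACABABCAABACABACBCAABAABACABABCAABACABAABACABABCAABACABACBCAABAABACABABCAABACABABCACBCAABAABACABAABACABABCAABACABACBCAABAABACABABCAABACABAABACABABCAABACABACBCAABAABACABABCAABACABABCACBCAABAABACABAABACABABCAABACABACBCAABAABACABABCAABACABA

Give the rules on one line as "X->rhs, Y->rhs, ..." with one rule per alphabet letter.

  step 2 ⇒ step 3: ABACABAABACABAABACABAABACABA ⇒ ABA·C·ABA·BCA·ABA·C·ABA·ABA·C·ABA·BCA·ABA·C·ABA·ABA·C·ABA·BCA·ABA·C·ABA·ABA·C·ABA·BCA·ABA·C·ABA
    A ↦ ABA
    B ↦ C
    C ↦ BCA

A->ABA, B->C, C->BCA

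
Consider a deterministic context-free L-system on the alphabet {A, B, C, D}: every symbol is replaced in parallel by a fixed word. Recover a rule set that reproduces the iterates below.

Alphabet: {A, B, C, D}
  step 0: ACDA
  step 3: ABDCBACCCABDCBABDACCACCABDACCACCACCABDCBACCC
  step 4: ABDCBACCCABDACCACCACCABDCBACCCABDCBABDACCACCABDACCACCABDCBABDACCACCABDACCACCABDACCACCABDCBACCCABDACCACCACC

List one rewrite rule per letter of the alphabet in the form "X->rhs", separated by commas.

A->ABD, B->C, C->ACC, D->B

  step 3 ⇒ step 4: ABDCBACCCABDCBABDACCACCABDACCACCACCABDCBACCC ⇒ ABD·C·B·ACC·C·ABD·ACC·ACC·ACC·ABD·C·B·ACC·C·ABD·C·B·ABD·ACC·ACC·ABD·ACC·ACC·ABD·C·B·ABD·ACC·ACC·ABD·ACC·ACC·ABD·ACC·ACC·ABD·C·B·ACC·C·ABD·ACC·ACC·ACC
    A ↦ ABD
    B ↦ C
    C ↦ ACC
    D ↦ B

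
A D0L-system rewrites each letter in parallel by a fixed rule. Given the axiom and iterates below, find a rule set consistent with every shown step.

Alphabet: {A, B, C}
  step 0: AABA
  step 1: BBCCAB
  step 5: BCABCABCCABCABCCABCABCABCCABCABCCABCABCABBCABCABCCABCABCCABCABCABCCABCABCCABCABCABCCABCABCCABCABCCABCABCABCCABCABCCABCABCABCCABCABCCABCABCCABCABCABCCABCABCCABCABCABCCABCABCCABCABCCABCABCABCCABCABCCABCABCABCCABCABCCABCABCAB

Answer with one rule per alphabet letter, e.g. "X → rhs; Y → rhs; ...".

  step 0 ⇒ step 1: AABA ⇒ B·B·CCA·B
    A ↦ B
    B ↦ CCA
    C ↦ BCA  (constrained at step 1)

A->B, B->CCA, C->BCA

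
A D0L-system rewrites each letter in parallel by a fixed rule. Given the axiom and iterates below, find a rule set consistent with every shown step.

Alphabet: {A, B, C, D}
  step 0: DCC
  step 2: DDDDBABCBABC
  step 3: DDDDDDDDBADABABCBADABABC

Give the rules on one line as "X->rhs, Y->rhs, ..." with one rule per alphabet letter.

  step 2 ⇒ step 3: DDDDBABCBABC ⇒ DD·DD·DD·DD·BA·DA·BA·BC·BA·DA·BA·BC
    A ↦ DA
    B ↦ BA
    C ↦ BC
    D ↦ DD

A->DA, B->BA, C->BC, D->DD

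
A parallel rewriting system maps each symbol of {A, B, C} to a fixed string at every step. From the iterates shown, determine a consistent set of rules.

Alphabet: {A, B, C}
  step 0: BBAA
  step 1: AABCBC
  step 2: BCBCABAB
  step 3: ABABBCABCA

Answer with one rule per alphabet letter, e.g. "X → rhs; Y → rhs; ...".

A->BC, B->A, C->B

  step 2 ⇒ step 3: BCBCABAB ⇒ A·B·A·B·BC·A·BC·A
    A ↦ BC
    B ↦ A
    C ↦ B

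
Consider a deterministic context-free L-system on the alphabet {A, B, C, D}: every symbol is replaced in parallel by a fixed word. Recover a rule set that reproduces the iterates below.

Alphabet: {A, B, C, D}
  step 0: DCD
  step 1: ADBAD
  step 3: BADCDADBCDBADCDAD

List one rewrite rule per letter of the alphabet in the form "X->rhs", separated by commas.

  step 0 ⇒ step 1: DCD ⇒ AD·B·AD
    C ↦ B
    D ↦ AD
    A ↦ CD  (constrained at step 1)
    B ↦ CA  (constrained at step 1)

A->CD, B->CA, C->B, D->AD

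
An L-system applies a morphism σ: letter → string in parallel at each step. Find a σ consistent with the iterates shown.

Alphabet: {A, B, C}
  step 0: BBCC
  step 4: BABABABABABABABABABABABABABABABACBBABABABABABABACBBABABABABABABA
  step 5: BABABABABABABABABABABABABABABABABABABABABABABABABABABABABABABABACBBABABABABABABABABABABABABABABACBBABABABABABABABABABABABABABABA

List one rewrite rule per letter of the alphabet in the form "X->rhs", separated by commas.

A->BA, B->BA, C->CB

  step 4 ⇒ step 5: BABABABABABABABABABABABABABABABACBBABABABABABABACBBABABABABABABA ⇒ BA·BA·BA·BA·BA·BA·BA·BA·BA·BA·BA·BA·BA·BA·BA·BA·BA·BA·BA·BA·BA·BA·BA·BA·BA·BA·BA·BA·BA·BA·BA·BA·CB·BA·BA·BA·BA·BA·BA·BA·BA·BA·BA·BA·BA·BA·BA·BA·CB·BA·BA·BA·BA·BA·BA·BA·BA·BA·BA·BA·BA·BA·BA·BA
    A ↦ BA
    B ↦ BA
    C ↦ CB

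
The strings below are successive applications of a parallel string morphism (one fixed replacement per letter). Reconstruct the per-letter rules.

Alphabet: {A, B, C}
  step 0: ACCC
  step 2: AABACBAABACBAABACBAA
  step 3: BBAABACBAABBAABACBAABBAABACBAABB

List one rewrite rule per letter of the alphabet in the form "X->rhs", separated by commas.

  step 2 ⇒ step 3: AABACBAABACBAABACBAA ⇒ B·B·AA·B·ACB·AA·B·B·AA·B·ACB·AA·B·B·AA·B·ACB·AA·B·B
    A ↦ B
    B ↦ AA
    C ↦ ACB

A->B, B->AA, C->ACB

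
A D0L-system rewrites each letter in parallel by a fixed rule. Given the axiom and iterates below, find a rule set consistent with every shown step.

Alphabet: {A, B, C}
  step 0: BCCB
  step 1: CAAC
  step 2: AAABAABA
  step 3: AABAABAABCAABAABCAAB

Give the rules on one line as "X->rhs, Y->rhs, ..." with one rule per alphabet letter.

A->AAB, B->C, C->A

  step 2 ⇒ step 3: AAABAABA ⇒ AAB·AAB·AAB·C·AAB·AAB·C·AAB
    A ↦ AAB
    B ↦ C
  step 0 ⇒ step 1: BCCB ⇒ C·A·A·C
    C ↦ A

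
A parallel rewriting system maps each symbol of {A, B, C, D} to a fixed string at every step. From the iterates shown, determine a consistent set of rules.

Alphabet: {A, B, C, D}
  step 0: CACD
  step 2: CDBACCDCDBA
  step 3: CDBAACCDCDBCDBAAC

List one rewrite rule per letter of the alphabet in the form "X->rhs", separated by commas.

A->AC, B->A, C->CD, D->B

  step 2 ⇒ step 3: CDBACCDCDBA ⇒ CD·B·A·AC·CD·CD·B·CD·B·A·AC
    A ↦ AC
    B ↦ A
    C ↦ CD
    D ↦ B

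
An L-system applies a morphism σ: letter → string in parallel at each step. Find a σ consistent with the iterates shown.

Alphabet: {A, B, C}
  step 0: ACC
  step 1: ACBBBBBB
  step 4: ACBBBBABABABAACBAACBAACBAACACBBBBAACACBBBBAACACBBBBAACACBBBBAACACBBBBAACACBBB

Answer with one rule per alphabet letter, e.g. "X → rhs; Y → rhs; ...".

A->AC, B->BA, C->BBB

  step 0 ⇒ step 1: ACC ⇒ AC·BBB·BBB
    A ↦ AC
    C ↦ BBB
    B ↦ BA  (constrained at step 1)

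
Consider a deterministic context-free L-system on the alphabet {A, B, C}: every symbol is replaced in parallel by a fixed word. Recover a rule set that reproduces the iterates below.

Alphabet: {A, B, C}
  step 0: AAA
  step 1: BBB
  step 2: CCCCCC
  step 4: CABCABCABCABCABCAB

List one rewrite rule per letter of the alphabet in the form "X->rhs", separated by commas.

  step 1 ⇒ step 2: BBB ⇒ CC·CC·CC
    B ↦ CC
  step 0 ⇒ step 1: AAA ⇒ B·B·B
    A ↦ B
    C ↦ CA  (constrained at step 2)

A->B, B->CC, C->CA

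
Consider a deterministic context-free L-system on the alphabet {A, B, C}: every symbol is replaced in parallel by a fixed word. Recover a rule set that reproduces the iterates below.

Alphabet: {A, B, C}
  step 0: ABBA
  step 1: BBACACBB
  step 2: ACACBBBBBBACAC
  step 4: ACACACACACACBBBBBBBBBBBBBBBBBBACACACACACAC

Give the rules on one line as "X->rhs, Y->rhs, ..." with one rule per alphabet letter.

  step 1 ⇒ step 2: BBACACBB ⇒ AC·AC·BB·B·BB·B·AC·AC
    A ↦ BB
    B ↦ AC
    C ↦ B

A->BB, B->AC, C->B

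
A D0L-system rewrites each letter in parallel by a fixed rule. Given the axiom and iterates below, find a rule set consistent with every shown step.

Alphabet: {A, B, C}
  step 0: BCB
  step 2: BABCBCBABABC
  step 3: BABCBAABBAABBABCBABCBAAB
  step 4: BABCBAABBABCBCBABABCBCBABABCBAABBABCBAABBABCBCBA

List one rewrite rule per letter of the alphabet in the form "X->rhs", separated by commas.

A->BC, B->BA, C->AB

  step 3 ⇒ step 4: BABCBAABBAABBABCBABCBAAB ⇒ BA·BC·BA·AB·BA·BC·BC·BA·BA·BC·BC·BA·BA·BC·BA·AB·BA·BC·BA·AB·BA·BC·BC·BA
    A ↦ BC
    B ↦ BA
    C ↦ AB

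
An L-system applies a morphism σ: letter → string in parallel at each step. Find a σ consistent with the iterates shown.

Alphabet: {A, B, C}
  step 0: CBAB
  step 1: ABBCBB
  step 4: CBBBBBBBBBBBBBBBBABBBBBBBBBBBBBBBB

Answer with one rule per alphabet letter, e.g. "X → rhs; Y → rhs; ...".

A->C, B->BB, C->A

  step 0 ⇒ step 1: CBAB ⇒ A·BB·C·BB
    A ↦ C
    B ↦ BB
    C ↦ A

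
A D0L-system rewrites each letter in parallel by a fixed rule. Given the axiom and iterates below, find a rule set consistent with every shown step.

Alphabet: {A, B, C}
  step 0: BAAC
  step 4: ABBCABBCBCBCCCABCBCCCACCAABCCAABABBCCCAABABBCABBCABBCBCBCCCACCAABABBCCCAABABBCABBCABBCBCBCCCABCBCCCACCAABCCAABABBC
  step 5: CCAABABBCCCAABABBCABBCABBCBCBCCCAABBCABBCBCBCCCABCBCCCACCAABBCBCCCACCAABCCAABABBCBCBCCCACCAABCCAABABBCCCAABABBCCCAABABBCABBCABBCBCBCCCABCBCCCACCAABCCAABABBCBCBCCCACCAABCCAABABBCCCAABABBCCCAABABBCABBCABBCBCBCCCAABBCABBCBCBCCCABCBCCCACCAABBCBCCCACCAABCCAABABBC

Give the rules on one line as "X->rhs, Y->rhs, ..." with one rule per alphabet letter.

  step 4 ⇒ step 5: ABBCABBCBCBCCCABCBCCCACCAABCCAABABBCCCAABABBCABBCABBCBCBCCCACCAABABBCCCAABABBCABBCABBCBCBCCCABCBCCCACCAABCCAABABBC ⇒ CCA·AB·AB·BC·CCA·AB·AB·BC·AB·BC·AB·BC·BC·BC·CCA·AB·BC·AB·BC·BC·BC·CCA·BC·BC·CCA·CCA·AB·BC·BC·CCA·CCA·AB·CCA·AB·AB·BC·BC·BC·CCA·CCA·AB·CCA·AB·AB·BC·CCA·AB·AB·BC·CCA·AB·AB·BC·AB·BC·AB·BC·BC·BC·CCA·BC·BC·CCA·CCA·AB·CCA·AB·AB·BC·BC·BC·CCA·CCA·AB·CCA·AB·AB·BC·CCA·AB·AB·BC·CCA·AB·AB·BC·AB·BC·AB·BC·BC·BC·CCA·AB·BC·AB·BC·BC·BC·CCA·BC·BC·CCA·CCA·AB·BC·BC·CCA·CCA·AB·CCA·AB·AB·BC
    A ↦ CCA
    B ↦ AB
    C ↦ BC

A->CCA, B->AB, C->BC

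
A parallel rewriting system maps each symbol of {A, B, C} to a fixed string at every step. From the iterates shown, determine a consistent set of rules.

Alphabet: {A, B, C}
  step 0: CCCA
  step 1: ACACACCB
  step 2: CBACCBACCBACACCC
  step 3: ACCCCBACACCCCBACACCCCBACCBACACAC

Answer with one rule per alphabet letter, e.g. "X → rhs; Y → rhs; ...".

A->CB, B->CC, C->AC

  step 2 ⇒ step 3: CBACCBACCBACACCC ⇒ AC·CC·CB·AC·AC·CC·CB·AC·AC·CC·CB·AC·CB·AC·AC·AC
    A ↦ CB
    B ↦ CC
    C ↦ AC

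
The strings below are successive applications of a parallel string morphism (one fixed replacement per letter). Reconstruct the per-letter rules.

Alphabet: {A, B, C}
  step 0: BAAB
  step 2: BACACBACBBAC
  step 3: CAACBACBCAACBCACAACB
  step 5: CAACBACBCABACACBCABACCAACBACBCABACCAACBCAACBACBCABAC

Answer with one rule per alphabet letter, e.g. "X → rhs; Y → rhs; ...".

A->AC, B->CA, C->B

  step 2 ⇒ step 3: BACACBACBBAC ⇒ CA·AC·B·AC·B·CA·AC·B·CA·CA·AC·B
    A ↦ AC
    B ↦ CA
    C ↦ B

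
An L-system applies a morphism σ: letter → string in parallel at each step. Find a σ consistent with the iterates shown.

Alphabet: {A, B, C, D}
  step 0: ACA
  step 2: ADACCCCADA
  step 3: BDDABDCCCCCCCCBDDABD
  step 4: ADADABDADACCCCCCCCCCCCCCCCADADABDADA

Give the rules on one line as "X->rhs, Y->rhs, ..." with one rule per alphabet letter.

  step 3 ⇒ step 4: BDDABDCCCCCCCCBDDABD ⇒ A·DA·DA·BD·A·DA·CC·CC·CC·CC·CC·CC·CC·CC·A·DA·DA·BD·A·DA
    A ↦ BD
    B ↦ A
    C ↦ CC
    D ↦ DA

A->BD, B->A, C->CC, D->DA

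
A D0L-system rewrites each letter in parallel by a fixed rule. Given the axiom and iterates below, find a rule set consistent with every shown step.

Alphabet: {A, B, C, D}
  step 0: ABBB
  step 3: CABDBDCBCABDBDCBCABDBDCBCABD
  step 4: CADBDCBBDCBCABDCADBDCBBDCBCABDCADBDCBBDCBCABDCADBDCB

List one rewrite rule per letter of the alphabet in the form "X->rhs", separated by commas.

  step 3 ⇒ step 4: CABDBDCBCABDBDCBCABDBDCBCABD ⇒ CA·D·BD·CB·BD·CB·CA·BD·CA·D·BD·CB·BD·CB·CA·BD·CA·D·BD·CB·BD·CB·CA·BD·CA·D·BD·CB
    A ↦ D
    B ↦ BD
    C ↦ CA
    D ↦ CB

A->D, B->BD, C->CA, D->CB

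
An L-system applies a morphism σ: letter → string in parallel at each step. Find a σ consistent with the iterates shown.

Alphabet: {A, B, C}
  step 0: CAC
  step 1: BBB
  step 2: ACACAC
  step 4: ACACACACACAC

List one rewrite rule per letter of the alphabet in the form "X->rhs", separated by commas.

  step 1 ⇒ step 2: BBB ⇒ AC·AC·AC
    B ↦ AC
  step 0 ⇒ step 1: CAC ⇒ B·B·B
    A ↦ B
  step 0 ⇒ step 1: CAC ⇒ B·B·B
    C ↦ B

A->B, B->AC, C->B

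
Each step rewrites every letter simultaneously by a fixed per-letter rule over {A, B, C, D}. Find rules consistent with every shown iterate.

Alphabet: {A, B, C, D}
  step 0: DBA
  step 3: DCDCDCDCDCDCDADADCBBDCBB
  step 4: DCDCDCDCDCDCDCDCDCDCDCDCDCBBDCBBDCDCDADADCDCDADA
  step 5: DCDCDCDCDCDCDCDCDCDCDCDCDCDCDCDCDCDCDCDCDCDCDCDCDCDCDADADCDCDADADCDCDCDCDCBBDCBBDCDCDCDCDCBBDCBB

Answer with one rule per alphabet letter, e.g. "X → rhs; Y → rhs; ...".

A->BB, B->DA, C->DC, D->DC

  step 4 ⇒ step 5: DCDCDCDCDCDCDCDCDCDCDCDCDCBBDCBBDCDCDADADCDCDADA ⇒ DC·DC·DC·DC·DC·DC·DC·DC·DC·DC·DC·DC·DC·DC·DC·DC·DC·DC·DC·DC·DC·DC·DC·DC·DC·DC·DA·DA·DC·DC·DA·DA·DC·DC·DC·DC·DC·BB·DC·BB·DC·DC·DC·DC·DC·BB·DC·BB
    A ↦ BB
    B ↦ DA
    C ↦ DC
    D ↦ DC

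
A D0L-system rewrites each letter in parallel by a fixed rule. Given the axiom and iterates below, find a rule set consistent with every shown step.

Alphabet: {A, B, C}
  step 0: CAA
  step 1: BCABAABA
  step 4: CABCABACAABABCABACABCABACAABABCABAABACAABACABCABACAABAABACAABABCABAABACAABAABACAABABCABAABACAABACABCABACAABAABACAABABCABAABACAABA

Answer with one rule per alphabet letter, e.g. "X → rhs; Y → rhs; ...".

A->ABA, B->CA, C->BC

  step 0 ⇒ step 1: CAA ⇒ BC·ABA·ABA
    A ↦ ABA
    C ↦ BC
    B ↦ CA  (constrained at step 1)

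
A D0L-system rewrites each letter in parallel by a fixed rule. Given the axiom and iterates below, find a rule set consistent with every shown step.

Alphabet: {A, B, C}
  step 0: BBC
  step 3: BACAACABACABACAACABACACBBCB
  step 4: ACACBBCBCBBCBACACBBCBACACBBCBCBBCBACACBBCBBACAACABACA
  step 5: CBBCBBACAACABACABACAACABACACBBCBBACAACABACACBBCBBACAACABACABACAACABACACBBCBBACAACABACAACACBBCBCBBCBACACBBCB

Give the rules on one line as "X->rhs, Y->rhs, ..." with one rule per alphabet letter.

  step 4 ⇒ step 5: ACACBBCBCBBCBACACBBCBACACBBCBCBBCBACACBBCBBACAACABACA ⇒ CB·B·CB·B·ACA·ACA·B·ACA·B·ACA·ACA·B·ACA·CB·B·CB·B·ACA·ACA·B·ACA·CB·B·CB·B·ACA·ACA·B·ACA·B·ACA·ACA·B·ACA·CB·B·CB·B·ACA·ACA·B·ACA·ACA·CB·B·CB·CB·B·CB·ACA·CB·B·CB
    A ↦ CB
    B ↦ ACA
    C ↦ B

A->CB, B->ACA, C->B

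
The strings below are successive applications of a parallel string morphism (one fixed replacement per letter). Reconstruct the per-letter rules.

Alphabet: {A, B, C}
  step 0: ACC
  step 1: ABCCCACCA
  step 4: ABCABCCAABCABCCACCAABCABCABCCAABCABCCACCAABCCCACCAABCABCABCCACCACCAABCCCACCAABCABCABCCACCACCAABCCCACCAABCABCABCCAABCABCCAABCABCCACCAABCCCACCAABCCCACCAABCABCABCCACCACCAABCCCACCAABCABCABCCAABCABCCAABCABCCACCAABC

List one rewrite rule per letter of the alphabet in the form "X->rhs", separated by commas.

  step 0 ⇒ step 1: ACC ⇒ ABC·CCA·CCA
    A ↦ ABC
    C ↦ CCA
    B ↦ AB  (constrained at step 1)

A->ABC, B->AB, C->CCA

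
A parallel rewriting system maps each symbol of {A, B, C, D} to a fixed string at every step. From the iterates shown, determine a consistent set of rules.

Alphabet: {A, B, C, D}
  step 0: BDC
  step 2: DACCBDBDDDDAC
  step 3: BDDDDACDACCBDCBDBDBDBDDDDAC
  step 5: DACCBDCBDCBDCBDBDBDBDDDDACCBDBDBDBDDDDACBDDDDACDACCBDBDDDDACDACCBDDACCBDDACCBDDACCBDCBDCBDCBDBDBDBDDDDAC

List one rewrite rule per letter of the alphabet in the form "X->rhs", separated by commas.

A->DD, B->C, C->DAC, D->BD

  step 2 ⇒ step 3: DACCBDBDDDDAC ⇒ BD·DD·DAC·DAC·C·BD·C·BD·BD·BD·BD·DD·DAC
    A ↦ DD
    B ↦ C
    C ↦ DAC
    D ↦ BD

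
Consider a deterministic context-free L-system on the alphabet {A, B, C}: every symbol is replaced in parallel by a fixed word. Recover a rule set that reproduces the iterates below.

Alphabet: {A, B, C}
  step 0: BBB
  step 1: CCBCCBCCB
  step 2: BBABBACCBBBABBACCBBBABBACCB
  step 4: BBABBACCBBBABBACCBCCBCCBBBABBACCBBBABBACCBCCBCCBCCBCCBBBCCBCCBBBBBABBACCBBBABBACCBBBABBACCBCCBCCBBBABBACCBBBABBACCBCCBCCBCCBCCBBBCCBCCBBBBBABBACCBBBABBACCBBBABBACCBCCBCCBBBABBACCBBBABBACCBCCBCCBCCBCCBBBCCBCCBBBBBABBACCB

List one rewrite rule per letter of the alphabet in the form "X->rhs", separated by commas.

A->BB, B->CCB, C->BBA

  step 1 ⇒ step 2: CCBCCBCCB ⇒ BBA·BBA·CCB·BBA·BBA·CCB·BBA·BBA·CCB
    B ↦ CCB
    C ↦ BBA
    A ↦ BB  (constrained at step 2)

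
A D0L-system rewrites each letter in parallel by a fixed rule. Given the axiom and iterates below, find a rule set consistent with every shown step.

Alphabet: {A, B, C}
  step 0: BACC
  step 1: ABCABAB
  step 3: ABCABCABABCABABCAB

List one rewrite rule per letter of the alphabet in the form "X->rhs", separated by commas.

A->C, B->AB, C->AB

  step 0 ⇒ step 1: BACC ⇒ AB·C·AB·AB
    A ↦ C
    B ↦ AB
    C ↦ AB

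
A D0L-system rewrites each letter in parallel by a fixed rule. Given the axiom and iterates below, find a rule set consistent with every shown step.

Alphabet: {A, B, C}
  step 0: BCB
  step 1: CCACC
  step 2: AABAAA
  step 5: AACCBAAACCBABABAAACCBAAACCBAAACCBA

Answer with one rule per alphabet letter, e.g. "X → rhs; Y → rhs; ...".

A->BA, B->CC, C->A

  step 1 ⇒ step 2: CCACC ⇒ A·A·BA·A·A
    A ↦ BA
    C ↦ A
  step 0 ⇒ step 1: BCB ⇒ CC·A·CC
    B ↦ CC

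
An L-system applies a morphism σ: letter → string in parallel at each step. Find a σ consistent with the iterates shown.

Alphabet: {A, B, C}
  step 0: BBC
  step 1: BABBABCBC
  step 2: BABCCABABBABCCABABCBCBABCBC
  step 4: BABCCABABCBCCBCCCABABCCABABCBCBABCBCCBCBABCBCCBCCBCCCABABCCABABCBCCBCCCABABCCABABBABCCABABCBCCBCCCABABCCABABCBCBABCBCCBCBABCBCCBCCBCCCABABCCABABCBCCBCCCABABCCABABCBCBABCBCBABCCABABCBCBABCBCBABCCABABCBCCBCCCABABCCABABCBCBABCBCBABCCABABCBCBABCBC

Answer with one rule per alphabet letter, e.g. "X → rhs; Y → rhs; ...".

  step 1 ⇒ step 2: BABBABCBC ⇒ BAB·CCA·BAB·BAB·CCA·BAB·CBC·BAB·CBC
    A ↦ CCA
    B ↦ BAB
    C ↦ CBC

A->CCA, B->BAB, C->CBC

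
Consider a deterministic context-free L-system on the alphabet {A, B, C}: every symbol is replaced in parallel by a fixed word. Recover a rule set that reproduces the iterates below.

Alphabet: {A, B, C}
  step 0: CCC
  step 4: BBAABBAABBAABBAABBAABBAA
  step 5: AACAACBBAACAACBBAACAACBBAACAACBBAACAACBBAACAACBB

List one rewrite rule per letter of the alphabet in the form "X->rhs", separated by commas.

  step 4 ⇒ step 5: BBAABBAABBAABBAABBAABBAA ⇒ AAC·AAC·B·B·AAC·AAC·B·B·AAC·AAC·B·B·AAC·AAC·B·B·AAC·AAC·B·B·AAC·AAC·B·B
    A ↦ B
    B ↦ AAC
    C ↦ AA  (constrained at step 0)

A->B, B->AAC, C->AA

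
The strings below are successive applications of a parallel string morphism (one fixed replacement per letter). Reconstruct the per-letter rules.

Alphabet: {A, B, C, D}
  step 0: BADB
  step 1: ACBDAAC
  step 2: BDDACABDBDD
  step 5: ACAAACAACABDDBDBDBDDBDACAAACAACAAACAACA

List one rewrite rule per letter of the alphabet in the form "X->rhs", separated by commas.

A->BD, B->AC, C->D, D->A

  step 1 ⇒ step 2: ACBDAAC ⇒ BD·D·AC·A·BD·BD·D
    A ↦ BD
    B ↦ AC
    C ↦ D
    D ↦ A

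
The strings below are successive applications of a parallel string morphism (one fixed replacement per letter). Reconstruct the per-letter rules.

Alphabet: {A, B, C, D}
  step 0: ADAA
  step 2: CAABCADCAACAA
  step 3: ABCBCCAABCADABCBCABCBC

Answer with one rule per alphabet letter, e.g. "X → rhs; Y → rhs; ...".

A->BC, B->CA, C->A, D->AD

  step 2 ⇒ step 3: CAABCADCAACAA ⇒ A·BC·BC·CA·A·BC·AD·A·BC·BC·A·BC·BC
    A ↦ BC
    B ↦ CA
    C ↦ A
    D ↦ AD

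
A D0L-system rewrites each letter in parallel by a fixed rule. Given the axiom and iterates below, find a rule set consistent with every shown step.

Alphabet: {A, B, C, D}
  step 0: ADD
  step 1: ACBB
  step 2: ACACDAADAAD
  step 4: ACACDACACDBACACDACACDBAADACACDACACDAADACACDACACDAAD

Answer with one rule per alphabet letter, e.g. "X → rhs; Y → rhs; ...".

  step 1 ⇒ step 2: ACBB ⇒ AC·ACD·AAD·AAD
    A ↦ AC
    B ↦ AAD
    C ↦ ACD
  step 0 ⇒ step 1: ADD ⇒ AC·B·B
    D ↦ B

A->AC, B->AAD, C->ACD, D->B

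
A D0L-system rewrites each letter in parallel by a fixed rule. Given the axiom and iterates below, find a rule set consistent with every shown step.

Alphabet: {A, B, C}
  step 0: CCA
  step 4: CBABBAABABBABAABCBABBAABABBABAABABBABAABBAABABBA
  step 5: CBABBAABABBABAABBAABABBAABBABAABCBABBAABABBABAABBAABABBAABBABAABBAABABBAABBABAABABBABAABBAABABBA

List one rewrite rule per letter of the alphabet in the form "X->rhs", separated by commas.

  step 4 ⇒ step 5: CBABBAABABBABAABCBABBAABABBABAABABBABAABBAABABBA ⇒ CB·AB·BA·AB·AB·BA·BA·AB·BA·AB·AB·BA·AB·BA·BA·AB·CB·AB·BA·AB·AB·BA·BA·AB·BA·AB·AB·BA·AB·BA·BA·AB·BA·AB·AB·BA·AB·BA·BA·AB·AB·BA·BA·AB·BA·AB·AB·BA
    A ↦ BA
    B ↦ AB
    C ↦ CB

A->BA, B->AB, C->CB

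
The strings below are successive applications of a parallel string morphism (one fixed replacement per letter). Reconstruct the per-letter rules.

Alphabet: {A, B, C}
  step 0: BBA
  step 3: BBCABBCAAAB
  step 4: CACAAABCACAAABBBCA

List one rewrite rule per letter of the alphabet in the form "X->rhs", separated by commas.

A->B, B->CA, C->AA

  step 3 ⇒ step 4: BBCABBCAAAB ⇒ CA·CA·AA·B·CA·CA·AA·B·B·B·CA
    A ↦ B
    B ↦ CA
    C ↦ AA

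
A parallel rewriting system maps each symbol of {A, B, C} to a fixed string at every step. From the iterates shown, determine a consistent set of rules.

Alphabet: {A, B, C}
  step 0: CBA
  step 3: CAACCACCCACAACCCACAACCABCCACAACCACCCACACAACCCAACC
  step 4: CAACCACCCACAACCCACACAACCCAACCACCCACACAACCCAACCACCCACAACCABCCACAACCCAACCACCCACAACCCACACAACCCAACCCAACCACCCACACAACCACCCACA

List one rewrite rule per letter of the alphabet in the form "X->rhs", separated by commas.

A->ACC, B->ABC, C->CA

  step 3 ⇒ step 4: CAACCACCCACAACCCACAACCABCCACAACCACCCACACAACCCAACC ⇒ CA·ACC·ACC·CA·CA·ACC·CA·CA·CA·ACC·CA·ACC·ACC·CA·CA·CA·ACC·CA·ACC·ACC·CA·CA·ACC·ABC·CA·CA·ACC·CA·ACC·ACC·CA·CA·ACC·CA·CA·CA·ACC·CA·ACC·CA·ACC·ACC·CA·CA·CA·ACC·ACC·CA·CA
    A ↦ ACC
    B ↦ ABC
    C ↦ CA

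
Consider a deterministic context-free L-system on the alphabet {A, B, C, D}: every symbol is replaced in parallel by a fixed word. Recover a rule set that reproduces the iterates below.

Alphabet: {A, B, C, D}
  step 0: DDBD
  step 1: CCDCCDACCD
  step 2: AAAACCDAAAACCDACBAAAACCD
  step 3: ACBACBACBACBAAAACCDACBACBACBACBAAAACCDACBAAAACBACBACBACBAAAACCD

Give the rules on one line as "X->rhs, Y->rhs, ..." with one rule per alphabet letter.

A->ACB, B->A, C->AA, D->CCD

  step 2 ⇒ step 3: AAAACCDAAAACCDACBAAAACCD ⇒ ACB·ACB·ACB·ACB·AA·AA·CCD·ACB·ACB·ACB·ACB·AA·AA·CCD·ACB·AA·A·ACB·ACB·ACB·ACB·AA·AA·CCD
    A ↦ ACB
    B ↦ A
    C ↦ AA
    D ↦ CCD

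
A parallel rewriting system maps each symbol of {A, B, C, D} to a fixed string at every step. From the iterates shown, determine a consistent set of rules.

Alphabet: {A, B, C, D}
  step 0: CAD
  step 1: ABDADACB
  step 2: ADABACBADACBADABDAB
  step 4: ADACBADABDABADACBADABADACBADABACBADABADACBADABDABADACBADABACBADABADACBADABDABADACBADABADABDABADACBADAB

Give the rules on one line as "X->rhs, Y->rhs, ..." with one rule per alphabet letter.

  step 1 ⇒ step 2: ABDADACB ⇒ AD·AB·ACB·AD·ACB·AD·ABD·AB
    A ↦ AD
    B ↦ AB
    C ↦ ABD
    D ↦ ACB

A->AD, B->AB, C->ABD, D->ACB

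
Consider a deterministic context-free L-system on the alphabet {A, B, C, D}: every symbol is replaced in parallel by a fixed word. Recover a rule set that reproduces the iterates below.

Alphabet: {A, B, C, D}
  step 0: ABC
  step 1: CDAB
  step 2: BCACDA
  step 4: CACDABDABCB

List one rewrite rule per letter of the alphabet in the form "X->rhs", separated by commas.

A->C, B->DA, C->B, D->CA

  step 1 ⇒ step 2: CDAB ⇒ B·CA·C·DA
    A ↦ C
    B ↦ DA
    C ↦ B
    D ↦ CA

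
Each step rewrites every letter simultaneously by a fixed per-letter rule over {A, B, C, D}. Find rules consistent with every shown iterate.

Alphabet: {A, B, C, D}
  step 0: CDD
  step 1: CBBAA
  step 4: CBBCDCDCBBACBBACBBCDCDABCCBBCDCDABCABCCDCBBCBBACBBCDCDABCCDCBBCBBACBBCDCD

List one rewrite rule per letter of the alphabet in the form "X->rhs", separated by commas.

  step 0 ⇒ step 1: CDD ⇒ CBB·A·A
    C ↦ CBB
    D ↦ A
    A ↦ ABC  (constrained at step 1)
    B ↦ CD  (constrained at step 1)

A->ABC, B->CD, C->CBB, D->A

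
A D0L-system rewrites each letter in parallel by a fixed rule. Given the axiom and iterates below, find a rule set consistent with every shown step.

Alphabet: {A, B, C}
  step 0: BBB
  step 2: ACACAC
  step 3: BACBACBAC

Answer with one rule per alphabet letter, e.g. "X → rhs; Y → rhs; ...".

  step 2 ⇒ step 3: ACACAC ⇒ B·AC·B·AC·B·AC
    A ↦ B
    C ↦ AC
    B ↦ C  (constrained at step 0)

A->B, B->C, C->AC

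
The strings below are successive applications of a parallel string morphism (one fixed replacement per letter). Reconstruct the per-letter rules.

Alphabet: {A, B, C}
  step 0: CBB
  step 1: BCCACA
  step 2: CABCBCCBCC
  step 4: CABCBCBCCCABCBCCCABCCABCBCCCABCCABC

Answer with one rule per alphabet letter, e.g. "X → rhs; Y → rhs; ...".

A->C, B->CA, C->BC

  step 1 ⇒ step 2: BCCACA ⇒ CA·BC·BC·C·BC·C
    A ↦ C
    B ↦ CA
    C ↦ BC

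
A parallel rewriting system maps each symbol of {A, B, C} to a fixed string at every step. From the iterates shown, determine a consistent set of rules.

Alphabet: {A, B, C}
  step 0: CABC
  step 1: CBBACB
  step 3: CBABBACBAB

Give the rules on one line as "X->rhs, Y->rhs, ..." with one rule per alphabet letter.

  step 0 ⇒ step 1: CABC ⇒ CB·B·A·CB
    A ↦ B
    B ↦ A
    C ↦ CB

A->B, B->A, C->CB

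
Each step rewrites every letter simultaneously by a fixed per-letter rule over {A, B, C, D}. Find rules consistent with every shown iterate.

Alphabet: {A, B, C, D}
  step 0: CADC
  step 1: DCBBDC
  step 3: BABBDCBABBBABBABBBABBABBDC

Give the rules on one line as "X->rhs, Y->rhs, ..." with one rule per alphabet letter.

  step 0 ⇒ step 1: CADC ⇒ DC·B·B·DC
    A ↦ B
    C ↦ DC
    D ↦ B
    B ↦ BAB  (constrained at step 1)

A->B, B->BAB, C->DC, D->B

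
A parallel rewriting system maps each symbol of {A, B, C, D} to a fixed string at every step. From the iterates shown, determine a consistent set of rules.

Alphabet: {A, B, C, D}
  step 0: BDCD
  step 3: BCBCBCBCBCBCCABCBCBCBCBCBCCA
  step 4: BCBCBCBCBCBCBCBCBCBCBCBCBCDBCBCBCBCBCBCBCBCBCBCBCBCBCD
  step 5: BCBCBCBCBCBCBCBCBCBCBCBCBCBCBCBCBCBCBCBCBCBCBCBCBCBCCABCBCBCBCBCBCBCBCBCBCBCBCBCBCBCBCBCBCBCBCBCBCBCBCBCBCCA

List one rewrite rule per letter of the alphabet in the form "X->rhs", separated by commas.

  step 4 ⇒ step 5: BCBCBCBCBCBCBCBCBCBCBCBCBCDBCBCBCBCBCBCBCBCBCBCBCBCBCD ⇒ BC·BC·BC·BC·BC·BC·BC·BC·BC·BC·BC·BC·BC·BC·BC·BC·BC·BC·BC·BC·BC·BC·BC·BC·BC·BC·CA·BC·BC·BC·BC·BC·BC·BC·BC·BC·BC·BC·BC·BC·BC·BC·BC·BC·BC·BC·BC·BC·BC·BC·BC·BC·BC·CA
    B ↦ BC
    C ↦ BC
    D ↦ CA
  step 3 ⇒ step 4: BCBCBCBCBCBCCABCBCBCBCBCBCCA ⇒ BC·BC·BC·BC·BC·BC·BC·BC·BC·BC·BC·BC·BC·D·BC·BC·BC·BC·BC·BC·BC·BC·BC·BC·BC·BC·BC·D
    A ↦ D

A->D, B->BC, C->BC, D->CA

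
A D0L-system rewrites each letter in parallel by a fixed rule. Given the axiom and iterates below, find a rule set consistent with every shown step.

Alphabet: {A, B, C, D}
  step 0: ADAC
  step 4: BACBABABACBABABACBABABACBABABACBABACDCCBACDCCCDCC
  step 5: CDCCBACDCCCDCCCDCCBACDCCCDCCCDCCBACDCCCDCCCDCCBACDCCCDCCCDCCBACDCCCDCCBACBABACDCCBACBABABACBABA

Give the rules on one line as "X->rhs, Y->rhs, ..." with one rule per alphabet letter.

  step 4 ⇒ step 5: BACBABABACBABABACBABABACBABABACBABACDCCBACDCCCDCC ⇒ CD·CC·BA·CD·CC·CD·CC·CD·CC·BA·CD·CC·CD·CC·CD·CC·BA·CD·CC·CD·CC·CD·CC·BA·CD·CC·CD·CC·CD·CC·BA·CD·CC·CD·CC·BA·C·BA·BA·CD·CC·BA·C·BA·BA·BA·C·BA·BA
    A ↦ CC
    B ↦ CD
    C ↦ BA
    D ↦ C

A->CC, B->CD, C->BA, D->C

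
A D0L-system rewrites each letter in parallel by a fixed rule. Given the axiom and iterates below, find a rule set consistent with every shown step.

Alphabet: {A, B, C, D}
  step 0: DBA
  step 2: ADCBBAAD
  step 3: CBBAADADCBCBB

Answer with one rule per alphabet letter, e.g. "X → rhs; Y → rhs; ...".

A->CB, B->AD, C->A, D->B

  step 2 ⇒ step 3: ADCBBAAD ⇒ CB·B·A·AD·AD·CB·CB·B
    A ↦ CB
    B ↦ AD
    C ↦ A
    D ↦ B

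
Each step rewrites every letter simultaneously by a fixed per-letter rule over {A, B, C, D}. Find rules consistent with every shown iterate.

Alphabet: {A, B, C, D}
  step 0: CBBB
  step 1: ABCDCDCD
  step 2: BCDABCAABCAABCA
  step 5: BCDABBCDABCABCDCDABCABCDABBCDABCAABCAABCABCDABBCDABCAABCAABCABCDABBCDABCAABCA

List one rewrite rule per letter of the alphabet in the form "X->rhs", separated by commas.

A->B, B->CD, C->AB, D->CA

  step 1 ⇒ step 2: ABCDCDCD ⇒ B·CD·AB·CA·AB·CA·AB·CA
    A ↦ B
    B ↦ CD
    C ↦ AB
    D ↦ CA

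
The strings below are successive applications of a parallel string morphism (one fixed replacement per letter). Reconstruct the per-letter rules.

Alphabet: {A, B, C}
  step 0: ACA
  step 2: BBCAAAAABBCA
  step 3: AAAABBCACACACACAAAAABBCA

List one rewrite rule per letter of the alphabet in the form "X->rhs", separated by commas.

A->CA, B->AA, C->BB

  step 2 ⇒ step 3: BBCAAAAABBCA ⇒ AA·AA·BB·CA·CA·CA·CA·CA·AA·AA·BB·CA
    A ↦ CA
    B ↦ AA
    C ↦ BB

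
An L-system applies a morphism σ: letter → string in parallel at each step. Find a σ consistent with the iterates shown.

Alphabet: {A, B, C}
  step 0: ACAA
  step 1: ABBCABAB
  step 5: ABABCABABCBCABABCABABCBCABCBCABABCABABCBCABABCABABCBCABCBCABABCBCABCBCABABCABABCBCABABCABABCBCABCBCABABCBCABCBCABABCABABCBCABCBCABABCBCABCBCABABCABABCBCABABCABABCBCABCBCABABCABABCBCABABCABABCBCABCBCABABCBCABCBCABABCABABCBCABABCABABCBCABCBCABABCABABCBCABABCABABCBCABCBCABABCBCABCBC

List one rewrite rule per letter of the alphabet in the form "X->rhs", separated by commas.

A->AB, B->ABC, C->BC

  step 0 ⇒ step 1: ACAA ⇒ AB·BC·AB·AB
    A ↦ AB
    C ↦ BC
    B ↦ ABC  (constrained at step 1)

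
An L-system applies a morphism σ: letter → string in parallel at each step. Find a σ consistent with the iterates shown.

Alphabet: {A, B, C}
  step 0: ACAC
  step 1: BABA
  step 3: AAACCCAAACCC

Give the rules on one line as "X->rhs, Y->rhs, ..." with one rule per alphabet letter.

  step 0 ⇒ step 1: ACAC ⇒ B·A·B·A
    A ↦ B
    C ↦ A
    B ↦ CCC  (constrained at step 1)

A->B, B->CCC, C->A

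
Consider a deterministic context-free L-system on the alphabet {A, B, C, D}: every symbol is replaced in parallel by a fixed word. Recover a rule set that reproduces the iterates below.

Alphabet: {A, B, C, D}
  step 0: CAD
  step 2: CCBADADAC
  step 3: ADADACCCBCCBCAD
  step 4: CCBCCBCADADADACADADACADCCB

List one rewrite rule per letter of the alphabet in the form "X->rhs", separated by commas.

A->C, B->AC, C->AD, D->CB

  step 3 ⇒ step 4: ADADACCCBCCBCAD ⇒ C·CB·C·CB·C·AD·AD·AD·AC·AD·AD·AC·AD·C·CB
    A ↦ C
    B ↦ AC
    C ↦ AD
    D ↦ CB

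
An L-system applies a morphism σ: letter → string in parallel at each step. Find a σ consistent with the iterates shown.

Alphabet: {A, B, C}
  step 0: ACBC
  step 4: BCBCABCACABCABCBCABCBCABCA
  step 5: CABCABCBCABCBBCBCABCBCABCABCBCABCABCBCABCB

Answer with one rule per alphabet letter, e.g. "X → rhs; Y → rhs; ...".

  step 4 ⇒ step 5: BCBCABCACABCABCBCABCBCABCA ⇒ CA·B·CA·B·CB·CA·B·CB·B·CB·CA·B·CB·CA·B·CA·B·CB·CA·B·CA·B·CB·CA·B·CB
    A ↦ CB
    B ↦ CA
    C ↦ B

A->CB, B->CA, C->B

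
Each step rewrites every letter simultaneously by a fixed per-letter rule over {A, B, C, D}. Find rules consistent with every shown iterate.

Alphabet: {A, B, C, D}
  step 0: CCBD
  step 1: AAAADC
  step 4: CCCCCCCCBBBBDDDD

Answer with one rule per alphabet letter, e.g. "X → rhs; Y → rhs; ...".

  step 0 ⇒ step 1: CCBD ⇒ AA·AA·D·C
    B ↦ D
    C ↦ AA
    D ↦ C
    A ↦ BB  (constrained at step 1)

A->BB, B->D, C->AA, D->C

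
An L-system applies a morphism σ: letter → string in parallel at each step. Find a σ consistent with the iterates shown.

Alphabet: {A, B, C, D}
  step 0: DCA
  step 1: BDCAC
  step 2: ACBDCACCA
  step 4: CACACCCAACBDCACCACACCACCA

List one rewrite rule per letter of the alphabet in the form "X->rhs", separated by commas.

  step 1 ⇒ step 2: BDCAC ⇒ AC·BD·CA·C·CA
    A ↦ C
    B ↦ AC
    C ↦ CA
    D ↦ BD

A->C, B->AC, C->CA, D->BD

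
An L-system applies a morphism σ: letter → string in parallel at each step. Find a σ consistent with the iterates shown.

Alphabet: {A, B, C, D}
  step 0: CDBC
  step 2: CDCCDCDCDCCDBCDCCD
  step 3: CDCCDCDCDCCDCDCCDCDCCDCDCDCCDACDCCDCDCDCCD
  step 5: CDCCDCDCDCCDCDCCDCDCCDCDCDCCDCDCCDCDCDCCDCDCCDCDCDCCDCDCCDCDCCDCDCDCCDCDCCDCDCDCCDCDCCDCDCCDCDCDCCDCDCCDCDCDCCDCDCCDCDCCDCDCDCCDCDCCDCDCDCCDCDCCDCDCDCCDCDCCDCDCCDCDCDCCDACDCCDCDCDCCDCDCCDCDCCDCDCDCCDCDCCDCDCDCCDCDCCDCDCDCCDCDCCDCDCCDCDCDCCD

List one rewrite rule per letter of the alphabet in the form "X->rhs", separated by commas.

  step 2 ⇒ step 3: CDCCDCDCDCCDBCDCCD ⇒ CD·CCD·CD·CD·CCD·CD·CCD·CD·CCD·CD·CD·CCD·A·CD·CCD·CD·CD·CCD
    B ↦ A
    C ↦ CD
    D ↦ CCD
    A ↦ B  (constrained at step 3)

A->B, B->A, C->CD, D->CCD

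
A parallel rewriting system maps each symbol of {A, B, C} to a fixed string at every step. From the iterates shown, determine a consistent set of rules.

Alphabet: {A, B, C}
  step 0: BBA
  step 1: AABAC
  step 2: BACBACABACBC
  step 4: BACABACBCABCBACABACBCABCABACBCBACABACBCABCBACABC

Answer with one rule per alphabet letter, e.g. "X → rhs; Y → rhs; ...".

  step 1 ⇒ step 2: AABAC ⇒ BAC·BAC·A·BAC·BC
    A ↦ BAC
    B ↦ A
    C ↦ BC

A->BAC, B->A, C->BC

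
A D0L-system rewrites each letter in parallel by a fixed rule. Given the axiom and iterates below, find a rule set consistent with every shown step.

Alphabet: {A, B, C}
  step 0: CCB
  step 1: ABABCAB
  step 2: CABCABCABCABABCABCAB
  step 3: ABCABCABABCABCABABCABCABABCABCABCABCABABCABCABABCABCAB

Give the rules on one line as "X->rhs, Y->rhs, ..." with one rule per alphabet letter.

  step 2 ⇒ step 3: CABCABCABCABABCABCAB ⇒ AB·CAB·CAB·AB·CAB·CAB·AB·CAB·CAB·AB·CAB·CAB·CAB·CAB·AB·CAB·CAB·AB·CAB·CAB
    A ↦ CAB
    B ↦ CAB
    C ↦ AB

A->CAB, B->CAB, C->AB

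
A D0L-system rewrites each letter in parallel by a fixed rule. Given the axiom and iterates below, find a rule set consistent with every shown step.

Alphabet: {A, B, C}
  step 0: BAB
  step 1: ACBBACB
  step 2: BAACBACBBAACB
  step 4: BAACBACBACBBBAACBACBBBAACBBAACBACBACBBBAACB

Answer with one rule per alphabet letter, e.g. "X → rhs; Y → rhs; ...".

  step 1 ⇒ step 2: ACBBACB ⇒ B·A·ACB·ACB·B·A·ACB
    A ↦ B
    B ↦ ACB
    C ↦ A

A->B, B->ACB, C->A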